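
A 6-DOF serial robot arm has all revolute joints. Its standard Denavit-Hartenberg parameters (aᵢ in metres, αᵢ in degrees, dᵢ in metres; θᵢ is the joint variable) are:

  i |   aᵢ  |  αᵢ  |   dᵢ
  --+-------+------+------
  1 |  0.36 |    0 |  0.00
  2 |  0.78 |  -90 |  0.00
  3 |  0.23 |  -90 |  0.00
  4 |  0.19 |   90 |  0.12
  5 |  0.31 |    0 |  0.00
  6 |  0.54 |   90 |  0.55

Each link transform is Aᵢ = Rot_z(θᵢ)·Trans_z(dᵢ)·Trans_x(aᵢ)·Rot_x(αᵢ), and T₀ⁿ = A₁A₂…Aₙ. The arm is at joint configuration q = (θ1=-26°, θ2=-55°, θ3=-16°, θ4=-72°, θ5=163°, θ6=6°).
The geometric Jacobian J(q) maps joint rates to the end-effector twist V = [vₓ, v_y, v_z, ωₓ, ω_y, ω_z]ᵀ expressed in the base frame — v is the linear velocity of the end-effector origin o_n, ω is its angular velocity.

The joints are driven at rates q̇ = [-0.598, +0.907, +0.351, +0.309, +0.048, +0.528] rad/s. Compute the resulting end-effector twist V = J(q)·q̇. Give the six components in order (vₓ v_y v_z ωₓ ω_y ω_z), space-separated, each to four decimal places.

o_n = [-0.0446, -0.6167, -0.4365]
J₁: ẑ×o_n = [0.6167, -0.0446, 0.0000], ω = ẑ
J2: z=[0.0000, 0.0000, 1.0000] o=[0.3236, -0.1578, 0.0000] → [0.4589, -0.3682, 0.0000, 0.0000, 0.0000, 1.0000]
J3: z=[0.9877, 0.1564, 0.0000] o=[0.4456, -0.9282, 0.0000] → [-0.0683, 0.4311, 0.3843, 0.9877, 0.1564, 0.0000]
J4: z=[0.0431, -0.2722, -0.9613] o=[0.4802, -1.1466, 0.0634] → [0.6454, 0.5260, -0.1200, 0.0431, -0.2722, -0.9613]
J5: z=[0.1622, 0.9513, -0.2621] o=[0.6727, -1.2067, -0.0358] → [-0.2266, 0.2530, 0.7780, 0.1622, 0.9513, -0.2621]
J6: z=[0.1622, 0.9513, -0.2621] o=[0.3843, -1.1885, -0.1481] → [-0.1244, 0.1592, 0.5008, 0.1622, 0.9513, -0.2621]
V = J·q̇ = [0.1463, 0.1028, 0.3996, 0.4534, 0.5187, -0.1390]

0.1463 0.1028 0.3996 0.4534 0.5187 -0.1390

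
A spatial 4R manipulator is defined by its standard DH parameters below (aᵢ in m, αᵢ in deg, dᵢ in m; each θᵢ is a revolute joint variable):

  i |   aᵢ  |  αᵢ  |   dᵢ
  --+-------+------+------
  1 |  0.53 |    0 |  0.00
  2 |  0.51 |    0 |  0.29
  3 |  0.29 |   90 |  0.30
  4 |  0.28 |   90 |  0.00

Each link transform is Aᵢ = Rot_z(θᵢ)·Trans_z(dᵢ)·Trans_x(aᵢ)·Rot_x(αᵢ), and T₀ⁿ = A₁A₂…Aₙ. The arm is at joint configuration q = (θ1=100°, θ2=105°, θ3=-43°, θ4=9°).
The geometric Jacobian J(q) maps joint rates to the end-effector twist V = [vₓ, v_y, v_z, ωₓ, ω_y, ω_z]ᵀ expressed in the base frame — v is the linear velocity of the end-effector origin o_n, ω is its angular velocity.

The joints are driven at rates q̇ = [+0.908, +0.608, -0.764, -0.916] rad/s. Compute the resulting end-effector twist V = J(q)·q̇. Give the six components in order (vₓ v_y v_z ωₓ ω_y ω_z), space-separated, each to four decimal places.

o_n = [-1.0931, 0.4815, 0.6338]
J₁: ẑ×o_n = [-0.4815, -1.0931, 0.0000], ω = ẑ
J2: z=[0.0000, 0.0000, 1.0000] o=[-0.0920, 0.5219, 0.0000] → [0.0405, -1.0010, 0.0000, 0.0000, 0.0000, 1.0000]
J3: z=[0.0000, 0.0000, 1.0000] o=[-0.5543, 0.3064, 0.2900] → [-0.1751, -0.5388, 0.0000, 0.0000, 0.0000, 1.0000]
J4: z=[0.3090, 0.9511, 0.0000] o=[-0.8301, 0.3960, 0.5900] → [0.0417, -0.0135, 0.2766, 0.3090, 0.9511, 0.0000]
V = J·q̇ = [-0.3170, -1.1771, -0.2533, -0.2831, -0.8712, 0.7520]

-0.3170 -1.1771 -0.2533 -0.2831 -0.8712 0.7520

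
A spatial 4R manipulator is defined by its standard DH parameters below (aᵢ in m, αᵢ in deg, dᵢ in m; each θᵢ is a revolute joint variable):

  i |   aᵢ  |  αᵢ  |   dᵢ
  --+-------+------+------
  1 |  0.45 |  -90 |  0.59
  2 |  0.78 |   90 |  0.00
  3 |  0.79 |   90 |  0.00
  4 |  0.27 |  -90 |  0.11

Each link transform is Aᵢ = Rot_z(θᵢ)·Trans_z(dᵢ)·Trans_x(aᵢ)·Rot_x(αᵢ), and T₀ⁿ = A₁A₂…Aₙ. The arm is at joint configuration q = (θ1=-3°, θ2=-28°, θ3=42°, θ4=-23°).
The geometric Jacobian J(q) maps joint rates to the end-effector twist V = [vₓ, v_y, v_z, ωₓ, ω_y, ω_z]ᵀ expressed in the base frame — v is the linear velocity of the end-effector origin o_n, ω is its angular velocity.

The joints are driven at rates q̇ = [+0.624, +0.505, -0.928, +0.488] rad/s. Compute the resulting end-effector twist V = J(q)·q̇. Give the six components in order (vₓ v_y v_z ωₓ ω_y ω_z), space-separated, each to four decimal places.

o_n = [1.9641, 0.5111, 1.2599]
J₁: ẑ×o_n = [-0.5111, 1.9641, 0.0000], ω = ẑ
J2: z=[0.0523, 0.9986, 0.0000] o=[0.4494, -0.0236, 0.5900] → [0.6690, -0.0351, -1.4847, 0.0523, 0.9986, 0.0000]
J3: z=[-0.4688, 0.0246, 0.8829] o=[1.1371, -0.0596, 0.9562] → [-0.4964, 0.8726, -0.2879, -0.4688, 0.0246, 0.8829]
J4: z=[0.5511, -0.7730, 0.3141] o=[1.6825, 0.4412, 1.2318] → [-0.0437, 0.0730, 0.2563, 0.5511, -0.7730, 0.3141]
V = J·q̇ = [0.4583, 0.4338, -0.3576, 0.7304, 0.1043, -0.0421]

0.4583 0.4338 -0.3576 0.7304 0.1043 -0.0421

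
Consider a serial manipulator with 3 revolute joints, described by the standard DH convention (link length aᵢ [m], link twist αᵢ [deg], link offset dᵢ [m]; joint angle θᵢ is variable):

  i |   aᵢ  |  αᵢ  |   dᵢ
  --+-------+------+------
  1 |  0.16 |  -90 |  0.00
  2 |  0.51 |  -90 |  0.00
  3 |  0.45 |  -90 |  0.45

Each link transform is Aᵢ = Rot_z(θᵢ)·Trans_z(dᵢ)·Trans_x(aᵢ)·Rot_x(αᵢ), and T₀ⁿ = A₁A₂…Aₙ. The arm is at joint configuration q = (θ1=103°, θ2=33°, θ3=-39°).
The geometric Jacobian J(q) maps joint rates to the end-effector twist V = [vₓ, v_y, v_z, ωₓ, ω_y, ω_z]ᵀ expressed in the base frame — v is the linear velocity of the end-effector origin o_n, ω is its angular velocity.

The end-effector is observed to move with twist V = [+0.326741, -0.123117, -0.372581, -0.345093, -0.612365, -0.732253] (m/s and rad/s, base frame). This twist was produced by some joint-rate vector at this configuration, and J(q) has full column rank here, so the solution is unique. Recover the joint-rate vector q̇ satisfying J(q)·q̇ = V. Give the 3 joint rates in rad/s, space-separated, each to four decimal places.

0.0670 0.4740 0.9530

o_n = [-0.4190, 0.5559, -0.8456]
J₁: ẑ×o_n = [-0.5559, -0.4190, 0.0000], ω = ẑ
J2: z=[-0.9744, -0.2250, 0.0000] o=[-0.0360, 0.1559, 0.0000] → [0.1902, -0.8240, -0.4759, -0.9744, -0.2250, 0.0000]
J3: z=[0.1225, -0.5307, -0.8387] o=[-0.1322, 0.5727, -0.2778] → [0.2873, 0.3101, -0.1542, 0.1225, -0.5307, -0.8387]
q̇ = J⁺·V = [0.0670, 0.4740, 0.9530]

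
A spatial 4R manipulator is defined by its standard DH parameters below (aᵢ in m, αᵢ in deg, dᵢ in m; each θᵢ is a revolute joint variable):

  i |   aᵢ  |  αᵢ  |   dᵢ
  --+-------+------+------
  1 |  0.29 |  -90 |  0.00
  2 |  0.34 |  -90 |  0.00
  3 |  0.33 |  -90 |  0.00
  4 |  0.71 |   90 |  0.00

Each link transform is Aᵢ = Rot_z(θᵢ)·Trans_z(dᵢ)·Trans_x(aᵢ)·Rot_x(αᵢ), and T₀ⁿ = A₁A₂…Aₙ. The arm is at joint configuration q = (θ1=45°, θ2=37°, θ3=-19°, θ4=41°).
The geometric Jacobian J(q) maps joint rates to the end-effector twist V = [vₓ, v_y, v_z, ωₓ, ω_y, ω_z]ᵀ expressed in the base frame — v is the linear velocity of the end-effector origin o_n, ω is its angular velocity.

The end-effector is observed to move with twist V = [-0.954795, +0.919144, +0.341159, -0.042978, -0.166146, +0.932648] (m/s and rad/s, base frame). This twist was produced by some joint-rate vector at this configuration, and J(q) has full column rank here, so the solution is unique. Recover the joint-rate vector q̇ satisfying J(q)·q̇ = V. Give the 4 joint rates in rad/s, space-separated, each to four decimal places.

0.8400 -0.5920 0.0150 -0.5340

o_n = [0.8583, 1.2569, -0.3253]
J₁: ẑ×o_n = [-1.2569, 0.8583, 0.0000], ω = ẑ
J2: z=[-0.7071, 0.7071, 0.0000] o=[0.2051, 0.2051, 0.0000] → [-0.2300, -0.2300, -1.2057, -0.7071, 0.7071, 0.0000]
J3: z=[-0.4255, -0.4255, -0.7986] o=[0.3971, 0.3971, -0.2046] → [0.7381, -0.4197, -0.1696, -0.4255, -0.4255, -0.7986]
J4: z=[0.8524, -0.4847, -0.1959] o=[0.4973, 0.6492, -0.3924] → [0.0865, -0.1279, 0.6930, 0.8524, -0.4847, -0.1959]
q̇ = J⁺·V = [0.8400, -0.5920, 0.0150, -0.5340]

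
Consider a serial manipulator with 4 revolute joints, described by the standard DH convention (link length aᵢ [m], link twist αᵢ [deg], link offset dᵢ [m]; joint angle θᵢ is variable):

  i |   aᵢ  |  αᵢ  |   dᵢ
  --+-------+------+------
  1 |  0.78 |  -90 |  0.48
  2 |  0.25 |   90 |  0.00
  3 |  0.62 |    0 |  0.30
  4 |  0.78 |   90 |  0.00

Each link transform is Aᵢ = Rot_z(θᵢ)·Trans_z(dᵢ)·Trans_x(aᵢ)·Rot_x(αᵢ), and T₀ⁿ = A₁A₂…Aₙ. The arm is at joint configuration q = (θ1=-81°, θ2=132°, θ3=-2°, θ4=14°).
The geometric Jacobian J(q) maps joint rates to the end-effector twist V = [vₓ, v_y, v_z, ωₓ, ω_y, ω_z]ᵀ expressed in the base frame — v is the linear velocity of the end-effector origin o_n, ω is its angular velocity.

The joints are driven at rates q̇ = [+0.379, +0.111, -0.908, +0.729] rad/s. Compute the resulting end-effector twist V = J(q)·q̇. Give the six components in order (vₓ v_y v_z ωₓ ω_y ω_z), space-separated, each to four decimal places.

o_n = [0.1248, 0.1103, -0.9340]
J₁: ẑ×o_n = [-0.1103, 0.1248, 0.0000], ω = ẑ
J2: z=[0.9877, 0.1564, 0.0000] o=[0.1220, -0.7704, 0.4800] → [-0.2212, 1.3966, 0.8695, 0.9877, 0.1564, 0.0000]
J3: z=[0.1163, -0.7340, -0.6691] o=[0.0959, -0.6052, 0.2942] → [1.3803, 0.1234, 0.1044, 0.1163, -0.7340, -0.6691]
J4: z=[0.1163, -0.7340, -0.6691] o=[0.0445, -0.4193, -0.3670] → [0.7705, 0.0122, 0.1205, 0.1163, -0.7340, -0.6691]
V = J·q̇ = [-0.7579, 0.0991, 0.0895, 0.0888, 0.1487, 0.4988]

-0.7579 0.0991 0.0895 0.0888 0.1487 0.4988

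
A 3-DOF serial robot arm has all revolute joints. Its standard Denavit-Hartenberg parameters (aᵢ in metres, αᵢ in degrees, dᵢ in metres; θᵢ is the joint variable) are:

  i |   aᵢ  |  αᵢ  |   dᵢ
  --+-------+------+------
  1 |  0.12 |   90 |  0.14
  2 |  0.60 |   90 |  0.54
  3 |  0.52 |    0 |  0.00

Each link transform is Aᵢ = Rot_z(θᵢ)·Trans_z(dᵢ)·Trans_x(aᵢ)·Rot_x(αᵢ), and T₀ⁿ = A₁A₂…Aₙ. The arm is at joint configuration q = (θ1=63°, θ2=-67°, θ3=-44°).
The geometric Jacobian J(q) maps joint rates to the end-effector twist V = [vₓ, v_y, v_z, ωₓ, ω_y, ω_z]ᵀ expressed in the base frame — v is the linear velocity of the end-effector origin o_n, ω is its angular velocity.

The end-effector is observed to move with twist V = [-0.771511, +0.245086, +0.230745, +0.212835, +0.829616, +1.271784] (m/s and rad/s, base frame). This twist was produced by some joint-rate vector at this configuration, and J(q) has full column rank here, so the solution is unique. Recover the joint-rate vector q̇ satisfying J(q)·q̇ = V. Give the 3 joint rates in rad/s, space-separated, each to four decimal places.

0.9170 -0.1870 -0.9080

o_n = [0.3866, 0.3649, -0.7566]
J₁: ẑ×o_n = [-0.3649, 0.3866, 0.0000], ω = ẑ
J2: z=[0.8910, -0.4540, 0.0000] o=[0.0545, 0.1069, 0.1400] → [0.4071, 0.7989, 0.3806, 0.8910, -0.4540, 0.0000]
J3: z=[-0.4179, -0.8202, -0.3907] o=[0.6421, 0.0707, -0.4123] → [0.3974, -0.0441, -0.3325, -0.4179, -0.8202, -0.3907]
q̇ = J⁺·V = [0.9170, -0.1870, -0.9080]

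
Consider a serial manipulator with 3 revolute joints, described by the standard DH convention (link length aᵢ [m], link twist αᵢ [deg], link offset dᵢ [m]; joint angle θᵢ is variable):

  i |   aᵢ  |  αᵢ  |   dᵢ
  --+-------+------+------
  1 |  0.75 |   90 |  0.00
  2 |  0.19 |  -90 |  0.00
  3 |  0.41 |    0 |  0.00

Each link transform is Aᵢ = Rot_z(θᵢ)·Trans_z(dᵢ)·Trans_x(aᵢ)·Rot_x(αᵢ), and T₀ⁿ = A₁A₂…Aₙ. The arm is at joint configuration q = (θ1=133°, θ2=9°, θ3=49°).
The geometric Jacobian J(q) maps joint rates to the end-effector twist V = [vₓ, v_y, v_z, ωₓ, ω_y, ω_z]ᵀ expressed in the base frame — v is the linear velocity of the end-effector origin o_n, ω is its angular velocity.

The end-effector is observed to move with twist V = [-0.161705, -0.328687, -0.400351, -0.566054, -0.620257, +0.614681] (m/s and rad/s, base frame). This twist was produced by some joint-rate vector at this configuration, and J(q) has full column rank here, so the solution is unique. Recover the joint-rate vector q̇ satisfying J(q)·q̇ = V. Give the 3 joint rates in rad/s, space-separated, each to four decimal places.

o_n = [-1.0470, 0.6690, 0.0718]
J₁: ẑ×o_n = [-0.6690, -1.0470, 0.0000], ω = ẑ
J2: z=[0.7314, 0.6820, 0.0000] o=[-0.5115, 0.5485, 0.0000] → [0.0490, -0.0525, 0.4533, 0.7314, 0.6820, 0.0000]
J3: z=[0.1067, -0.1144, 0.9877] o=[-0.6395, 0.6858, 0.0297] → [0.0117, -0.4070, -0.0484, 0.1067, -0.1144, 0.9877]
q̇ = J⁺·V = [0.1880, -0.8370, 0.4320]

0.1880 -0.8370 0.4320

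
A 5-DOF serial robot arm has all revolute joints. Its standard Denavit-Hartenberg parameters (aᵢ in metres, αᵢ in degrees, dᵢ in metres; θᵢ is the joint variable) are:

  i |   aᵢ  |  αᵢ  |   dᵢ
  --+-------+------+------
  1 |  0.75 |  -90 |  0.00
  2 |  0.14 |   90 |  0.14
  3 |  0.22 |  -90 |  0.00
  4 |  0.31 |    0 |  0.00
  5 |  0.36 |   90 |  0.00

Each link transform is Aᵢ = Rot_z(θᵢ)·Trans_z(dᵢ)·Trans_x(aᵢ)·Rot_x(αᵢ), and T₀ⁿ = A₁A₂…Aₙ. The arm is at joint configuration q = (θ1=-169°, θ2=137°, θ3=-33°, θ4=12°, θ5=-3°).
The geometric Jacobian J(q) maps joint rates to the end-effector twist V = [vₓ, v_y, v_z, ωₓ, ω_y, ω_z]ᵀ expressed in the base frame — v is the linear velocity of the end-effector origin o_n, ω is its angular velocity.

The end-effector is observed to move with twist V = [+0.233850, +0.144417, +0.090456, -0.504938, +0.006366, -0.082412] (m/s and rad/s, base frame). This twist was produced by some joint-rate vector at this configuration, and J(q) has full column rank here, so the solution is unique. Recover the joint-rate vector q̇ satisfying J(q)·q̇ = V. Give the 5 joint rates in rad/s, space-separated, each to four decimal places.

-0.5640 0.9600 -0.0150 -0.9240 -0.3430

o_n = [-0.0904, 0.3274, -0.5098]
J₁: ẑ×o_n = [-0.3274, -0.0904, 0.0000], ω = ẑ
J2: z=[0.1908, -0.9816, 0.0000] o=[-0.7362, -0.1431, 0.0000] → [0.5004, 0.0973, 0.7238, 0.1908, -0.9816, 0.0000]
J3: z=[-0.6695, -0.1301, -0.7314] o=[-0.6090, -0.2610, -0.0955] → [0.4842, -0.6567, -0.3264, -0.6695, -0.1301, -0.7314]
J4: z=[0.5510, -0.7473, -0.3714] o=[-0.4994, -0.1176, -0.2213] → [0.3809, 0.0070, 0.5509, 0.5510, -0.7473, -0.3714]
J5: z=[0.5510, -0.7473, -0.3714] o=[-0.3052, 0.0884, -0.3476] → [0.2100, 0.0096, 0.2923, 0.5510, -0.7473, -0.3714]
q̇ = J⁺·V = [-0.5640, 0.9600, -0.0150, -0.9240, -0.3430]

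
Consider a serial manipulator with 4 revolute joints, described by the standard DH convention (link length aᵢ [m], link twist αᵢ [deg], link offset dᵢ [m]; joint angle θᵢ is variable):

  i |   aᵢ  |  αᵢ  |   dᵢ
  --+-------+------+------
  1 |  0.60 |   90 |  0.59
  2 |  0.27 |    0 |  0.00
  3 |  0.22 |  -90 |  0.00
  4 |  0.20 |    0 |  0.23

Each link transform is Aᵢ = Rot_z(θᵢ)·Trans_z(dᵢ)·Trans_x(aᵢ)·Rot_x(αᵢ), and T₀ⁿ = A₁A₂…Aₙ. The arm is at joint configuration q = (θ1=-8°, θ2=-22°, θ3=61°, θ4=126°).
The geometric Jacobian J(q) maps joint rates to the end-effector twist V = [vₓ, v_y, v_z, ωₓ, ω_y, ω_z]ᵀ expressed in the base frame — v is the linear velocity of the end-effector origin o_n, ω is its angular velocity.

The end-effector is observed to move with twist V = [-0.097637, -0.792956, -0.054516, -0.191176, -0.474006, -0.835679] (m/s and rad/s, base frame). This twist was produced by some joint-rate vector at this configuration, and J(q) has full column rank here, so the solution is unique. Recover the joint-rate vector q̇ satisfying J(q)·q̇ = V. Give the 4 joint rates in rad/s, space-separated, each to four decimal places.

o_n = [0.8001, 0.0509, 0.7321]
J₁: ẑ×o_n = [-0.0509, 0.8001, 0.0000], ω = ẑ
J2: z=[-0.1392, -0.9903, 0.0000] o=[0.5942, -0.0835, 0.5900] → [-0.1407, 0.0198, 0.1852, -0.1392, -0.9903, 0.0000]
J3: z=[-0.1392, -0.9903, 0.0000] o=[0.8421, -0.1183, 0.4889] → [-0.2408, 0.0338, -0.0651, -0.1392, -0.9903, 0.0000]
J4: z=[-0.6232, 0.0876, 0.7771] o=[1.0114, -0.1421, 0.6273] → [-0.1409, -0.0989, -0.1018, -0.6232, 0.0876, 0.7771]
q̇ = J⁺·V = [-0.9880, -0.0090, 0.5050, 0.1960]

-0.9880 -0.0090 0.5050 0.1960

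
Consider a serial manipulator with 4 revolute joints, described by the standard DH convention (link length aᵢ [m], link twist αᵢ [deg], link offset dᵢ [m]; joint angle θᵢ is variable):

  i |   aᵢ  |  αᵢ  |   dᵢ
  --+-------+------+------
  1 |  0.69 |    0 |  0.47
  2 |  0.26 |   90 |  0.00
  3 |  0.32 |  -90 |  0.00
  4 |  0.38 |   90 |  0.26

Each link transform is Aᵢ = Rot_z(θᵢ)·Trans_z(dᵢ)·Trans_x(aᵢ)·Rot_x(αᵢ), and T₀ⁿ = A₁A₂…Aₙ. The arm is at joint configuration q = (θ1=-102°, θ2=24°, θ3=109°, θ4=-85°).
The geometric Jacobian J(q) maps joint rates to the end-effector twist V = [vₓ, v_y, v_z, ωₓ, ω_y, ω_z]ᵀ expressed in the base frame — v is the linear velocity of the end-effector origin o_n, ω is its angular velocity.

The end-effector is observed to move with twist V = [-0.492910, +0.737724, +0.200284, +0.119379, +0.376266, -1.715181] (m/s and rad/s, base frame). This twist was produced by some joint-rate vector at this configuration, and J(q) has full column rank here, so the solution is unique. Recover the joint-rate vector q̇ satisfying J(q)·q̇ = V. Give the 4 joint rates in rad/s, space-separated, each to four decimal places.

-0.7960 -0.8010 -0.1950 0.3630

o_n = [-0.5347, -0.6550, 0.7192]
J₁: ẑ×o_n = [0.6550, -0.5347, 0.0000], ω = ẑ
J2: z=[0.0000, 0.0000, 1.0000] o=[-0.1435, -0.6749, 0.4700] → [-0.0199, -0.3912, 0.0000, 0.0000, 0.0000, 1.0000]
J3: z=[-0.9781, -0.2079, 0.0000] o=[-0.0894, -0.9292, 0.4700] → [-0.0518, 0.2438, -0.3608, -0.9781, -0.2079, 0.0000]
J4: z=[-0.1966, 0.9249, -0.3256] o=[-0.1111, -0.8273, 0.7726] → [0.0068, 0.1274, 0.3579, -0.1966, 0.9249, -0.3256]
q̇ = J⁺·V = [-0.7960, -0.8010, -0.1950, 0.3630]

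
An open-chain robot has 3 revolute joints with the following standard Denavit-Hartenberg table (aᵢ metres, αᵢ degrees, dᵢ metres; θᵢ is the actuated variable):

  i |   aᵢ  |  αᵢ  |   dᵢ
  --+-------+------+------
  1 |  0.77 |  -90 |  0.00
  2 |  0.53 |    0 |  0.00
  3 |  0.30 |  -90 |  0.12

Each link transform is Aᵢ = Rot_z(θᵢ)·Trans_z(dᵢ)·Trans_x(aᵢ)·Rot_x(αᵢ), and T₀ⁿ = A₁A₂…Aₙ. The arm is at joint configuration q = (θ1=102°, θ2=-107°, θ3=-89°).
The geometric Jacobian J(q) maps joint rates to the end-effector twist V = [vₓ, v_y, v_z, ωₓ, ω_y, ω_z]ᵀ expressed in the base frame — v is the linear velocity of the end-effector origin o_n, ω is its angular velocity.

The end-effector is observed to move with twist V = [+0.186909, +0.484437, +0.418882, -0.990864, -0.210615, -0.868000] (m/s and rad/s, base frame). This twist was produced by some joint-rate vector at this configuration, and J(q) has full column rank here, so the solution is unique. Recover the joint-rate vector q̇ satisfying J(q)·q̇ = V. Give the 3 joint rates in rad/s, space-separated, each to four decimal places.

o_n = [-0.1853, 0.2946, 0.4242]
J₁: ẑ×o_n = [-0.2946, -0.1853, 0.0000], ω = ẑ
J2: z=[-0.9781, -0.2079, 0.0000] o=[-0.1601, 0.7532, 0.0000] → [-0.0882, 0.4149, 0.4433, -0.9781, -0.2079, 0.0000]
J3: z=[-0.9781, -0.2079, 0.0000] o=[-0.1279, 0.6016, 0.5068] → [0.0172, -0.0809, 0.2884, -0.9781, -0.2079, 0.0000]
q̇ = J⁺·V = [-0.8680, 0.8180, 0.1950]

-0.8680 0.8180 0.1950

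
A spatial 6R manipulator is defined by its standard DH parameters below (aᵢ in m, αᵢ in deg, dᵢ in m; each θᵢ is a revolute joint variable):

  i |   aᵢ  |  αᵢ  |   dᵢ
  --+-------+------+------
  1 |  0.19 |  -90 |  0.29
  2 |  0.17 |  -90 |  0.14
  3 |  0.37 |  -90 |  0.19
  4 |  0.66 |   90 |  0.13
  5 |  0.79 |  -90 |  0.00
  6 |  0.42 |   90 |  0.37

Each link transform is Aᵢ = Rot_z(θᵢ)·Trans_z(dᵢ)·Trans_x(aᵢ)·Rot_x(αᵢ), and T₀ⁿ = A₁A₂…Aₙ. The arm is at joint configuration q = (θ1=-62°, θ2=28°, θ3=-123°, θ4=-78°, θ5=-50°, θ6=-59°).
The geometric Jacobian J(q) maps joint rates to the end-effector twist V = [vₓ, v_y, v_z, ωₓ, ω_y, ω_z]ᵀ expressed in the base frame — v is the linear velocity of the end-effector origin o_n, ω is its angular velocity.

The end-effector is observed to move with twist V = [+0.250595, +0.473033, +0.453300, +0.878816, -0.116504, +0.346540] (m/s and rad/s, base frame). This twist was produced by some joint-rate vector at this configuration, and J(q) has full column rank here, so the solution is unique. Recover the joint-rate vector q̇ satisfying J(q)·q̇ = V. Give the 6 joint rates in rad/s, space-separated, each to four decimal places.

o_n = [-0.2725, 0.9657, -1.1493]
J₁: ẑ×o_n = [-0.9657, -0.2725, 0.0000], ω = ẑ
J2: z=[0.8829, 0.4695, 0.0000] o=[0.0892, -0.1678, 0.2900] → [-0.6757, 1.2708, 1.1706, 0.8829, 0.4695, 0.0000]
J3: z=[-0.2204, 0.4145, -0.8829] o=[0.2833, -0.2346, 0.2102] → [0.4962, 0.1911, -0.0342, -0.2204, 0.4145, -0.8829]
J4: z=[0.8285, -0.3981, -0.3937] o=[0.4319, 0.1470, 0.1370] → [0.8345, 1.3431, 0.3979, 0.8285, -0.3981, -0.3937]
J5: z=[-0.5493, -0.7143, -0.4337] o=[0.4679, 0.4751, -0.4491] → [0.7129, -0.0636, -0.7983, -0.5493, -0.7143, -0.4337]
J6: z=[0.4494, 0.1850, -0.8740] o=[-0.0886, 1.0083, -0.6224] → [-0.1348, 0.3975, 0.0148, 0.4494, 0.1850, -0.8740]
q̇ = J⁺·V = [-0.0510, -0.5650, -0.4590, 0.8730, -0.9400, 0.0820]

-0.0510 -0.5650 -0.4590 0.8730 -0.9400 0.0820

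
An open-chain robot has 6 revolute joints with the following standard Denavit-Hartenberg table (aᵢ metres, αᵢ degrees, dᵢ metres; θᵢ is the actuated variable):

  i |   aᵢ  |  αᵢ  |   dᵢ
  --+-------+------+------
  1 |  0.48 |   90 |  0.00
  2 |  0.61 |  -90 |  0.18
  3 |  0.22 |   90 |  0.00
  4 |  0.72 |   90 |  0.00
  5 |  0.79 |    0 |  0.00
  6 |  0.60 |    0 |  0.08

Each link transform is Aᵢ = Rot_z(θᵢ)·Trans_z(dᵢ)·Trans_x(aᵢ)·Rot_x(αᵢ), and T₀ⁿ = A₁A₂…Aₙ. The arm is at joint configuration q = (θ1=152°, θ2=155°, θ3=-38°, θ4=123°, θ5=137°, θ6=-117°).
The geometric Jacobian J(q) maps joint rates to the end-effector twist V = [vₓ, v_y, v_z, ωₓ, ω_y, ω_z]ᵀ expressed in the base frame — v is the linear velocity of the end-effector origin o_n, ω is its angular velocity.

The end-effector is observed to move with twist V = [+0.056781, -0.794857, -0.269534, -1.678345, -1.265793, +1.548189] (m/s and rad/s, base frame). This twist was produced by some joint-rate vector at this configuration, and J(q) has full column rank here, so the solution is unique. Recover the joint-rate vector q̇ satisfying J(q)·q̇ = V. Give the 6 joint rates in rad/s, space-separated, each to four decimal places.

o_n = [0.2051, 0.6908, -0.5444]
J₁: ẑ×o_n = [-0.6908, 0.2051, 0.0000], ω = ẑ
J2: z=[0.4695, 0.8829, 0.0000] o=[-0.4238, 0.2253, 0.0000] → [-0.4807, 0.2556, -0.3368, 0.4695, 0.8829, 0.0000]
J3: z=[0.3731, -0.1984, -0.9063] o=[0.1488, 0.1247, 0.2578] → [0.6722, 0.2483, 0.2224, 0.3731, -0.1984, -0.9063]
J4: z=[-0.1227, 0.9577, -0.2602] o=[0.3511, 0.1706, 0.3311] → [-0.7031, -0.0694, 0.0760, -0.1227, 0.9577, -0.2602]
J5: z=[0.9745, 0.0666, -0.2143] o=[0.2158, -0.0309, -0.3468] → [0.1415, 0.1948, 0.7041, 0.9745, 0.0666, -0.2143]
J6: z=[0.9745, 0.0666, -0.2143] o=[0.2583, 0.6468, 0.0570] → [-0.0306, 0.5974, 0.0465, 0.9745, 0.0666, -0.2143]
q̇ = J⁺·V = [0.4570, -0.6640, -0.6920, -0.7670, -0.3400, -0.8940]

0.4570 -0.6640 -0.6920 -0.7670 -0.3400 -0.8940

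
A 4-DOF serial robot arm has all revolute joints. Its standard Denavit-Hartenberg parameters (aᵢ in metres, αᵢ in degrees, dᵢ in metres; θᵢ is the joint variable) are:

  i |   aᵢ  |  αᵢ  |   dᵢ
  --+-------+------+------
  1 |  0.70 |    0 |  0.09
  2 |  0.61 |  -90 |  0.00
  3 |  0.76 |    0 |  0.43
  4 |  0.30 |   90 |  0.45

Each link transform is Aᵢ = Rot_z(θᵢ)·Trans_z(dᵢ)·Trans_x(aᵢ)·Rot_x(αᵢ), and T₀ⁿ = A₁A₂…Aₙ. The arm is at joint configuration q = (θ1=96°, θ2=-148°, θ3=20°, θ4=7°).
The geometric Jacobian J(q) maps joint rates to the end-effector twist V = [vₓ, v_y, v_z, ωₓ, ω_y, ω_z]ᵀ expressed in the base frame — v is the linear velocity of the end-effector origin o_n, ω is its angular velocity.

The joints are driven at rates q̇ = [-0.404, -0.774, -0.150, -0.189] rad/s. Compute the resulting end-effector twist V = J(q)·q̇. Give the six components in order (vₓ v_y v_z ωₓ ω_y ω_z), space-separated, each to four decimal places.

o_n = [1.6001, -0.0161, -0.3061]
J₁: ẑ×o_n = [0.0161, 1.6001, -0.0000], ω = ẑ
J2: z=[0.0000, 0.0000, 1.0000] o=[-0.0732, 0.6962, 0.0900] → [0.7123, 1.6733, -0.0000, 0.0000, 0.0000, 1.0000]
J3: z=[0.7880, 0.6157, 0.0000] o=[0.3024, 0.2155, 0.0900] → [-0.2439, 0.3122, -0.9815, 0.7880, 0.6157, 0.0000]
J4: z=[0.7880, 0.6157, 0.0000] o=[1.0809, -0.0826, -0.1699] → [-0.0839, 0.1073, -0.2673, 0.7880, 0.6157, 0.0000]
V = J·q̇ = [-0.5054, -2.0086, 0.1977, -0.2671, -0.2087, -1.1780]

-0.5054 -2.0086 0.1977 -0.2671 -0.2087 -1.1780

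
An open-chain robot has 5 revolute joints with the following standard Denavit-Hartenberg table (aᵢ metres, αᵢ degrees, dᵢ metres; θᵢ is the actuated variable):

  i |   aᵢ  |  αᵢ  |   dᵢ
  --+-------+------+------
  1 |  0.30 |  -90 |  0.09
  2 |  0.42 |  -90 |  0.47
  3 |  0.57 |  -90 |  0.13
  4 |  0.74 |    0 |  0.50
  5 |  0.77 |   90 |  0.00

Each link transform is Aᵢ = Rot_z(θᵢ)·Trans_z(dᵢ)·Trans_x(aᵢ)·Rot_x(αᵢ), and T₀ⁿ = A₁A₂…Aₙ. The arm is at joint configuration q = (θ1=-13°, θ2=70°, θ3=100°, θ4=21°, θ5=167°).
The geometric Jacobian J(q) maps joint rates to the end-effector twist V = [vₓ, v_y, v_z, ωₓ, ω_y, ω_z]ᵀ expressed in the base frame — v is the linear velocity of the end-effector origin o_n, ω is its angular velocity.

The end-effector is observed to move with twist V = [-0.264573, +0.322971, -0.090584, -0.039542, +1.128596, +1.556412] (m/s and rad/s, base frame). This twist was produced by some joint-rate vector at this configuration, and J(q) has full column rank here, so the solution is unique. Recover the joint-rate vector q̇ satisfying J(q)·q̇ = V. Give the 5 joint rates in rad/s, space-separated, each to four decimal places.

o_n = [0.2799, 0.0032, 0.2489]
J₁: ẑ×o_n = [-0.0032, 0.2799, 0.0000], ω = ẑ
J2: z=[0.2250, 0.9744, 0.0000] o=[0.2923, -0.0675, 0.0900] → [0.1549, -0.0358, 0.0280, 0.2250, 0.9744, 0.0000]
J3: z=[-0.9156, 0.2114, -0.3420] o=[0.5380, 0.3582, -0.3047] → [-0.0044, 0.5952, 0.3796, -0.9156, 0.2114, -0.3420]
J4: z=[-0.2891, 0.2450, 0.9254] o=[0.2597, -0.1537, -0.2561] → [-0.0215, 0.1647, -0.0503, -0.2891, 0.2450, 0.9254]
J5: z=[-0.2891, 0.2450, 0.9254] o=[0.1649, -0.7410, 0.4100] → [-0.7281, 0.0598, -0.2433, -0.2891, 0.2450, 0.9254]
q̇ = J⁺·V = [0.9460, 0.9720, 0.0660, 0.1220, 0.5620]

0.9460 0.9720 0.0660 0.1220 0.5620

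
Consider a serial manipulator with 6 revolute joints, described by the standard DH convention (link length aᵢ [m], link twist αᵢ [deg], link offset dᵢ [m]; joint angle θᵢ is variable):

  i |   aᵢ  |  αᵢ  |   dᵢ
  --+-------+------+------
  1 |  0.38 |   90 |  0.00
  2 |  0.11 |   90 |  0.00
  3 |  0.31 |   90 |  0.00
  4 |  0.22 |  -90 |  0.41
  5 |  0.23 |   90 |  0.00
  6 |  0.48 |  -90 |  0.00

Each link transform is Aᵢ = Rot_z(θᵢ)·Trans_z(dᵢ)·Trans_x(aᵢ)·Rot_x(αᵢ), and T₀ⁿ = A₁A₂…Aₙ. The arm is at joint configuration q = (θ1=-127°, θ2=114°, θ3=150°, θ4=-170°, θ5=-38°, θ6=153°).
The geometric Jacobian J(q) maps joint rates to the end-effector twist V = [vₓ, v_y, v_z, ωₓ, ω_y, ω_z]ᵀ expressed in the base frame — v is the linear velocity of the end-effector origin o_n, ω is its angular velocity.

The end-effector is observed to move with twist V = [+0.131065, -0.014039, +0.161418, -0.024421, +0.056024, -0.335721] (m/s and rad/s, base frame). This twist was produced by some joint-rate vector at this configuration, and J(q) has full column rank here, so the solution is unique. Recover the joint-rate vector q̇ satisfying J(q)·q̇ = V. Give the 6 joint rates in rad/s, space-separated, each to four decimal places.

0.0680 0.8610 -0.5110 -0.8290 -0.3310 -0.0620

o_n = [-0.4157, 0.0996, -0.0848]
J₁: ẑ×o_n = [-0.0996, -0.4157, 0.0000], ω = ẑ
J2: z=[-0.7986, 0.6018, 0.0000] o=[-0.2287, -0.3035, 0.0000] → [-0.0510, -0.0677, -0.2094, -0.7986, 0.6018, 0.0000]
J3: z=[-0.5498, -0.7296, 0.4067] o=[-0.2018, -0.2677, 0.1005] → [-0.0142, -0.1889, -0.3581, -0.5498, -0.7296, 0.4067]
J4: z=[-0.5692, 0.6836, 0.4568] o=[-0.3913, -0.2617, -0.1448] → [-0.1240, 0.0230, -0.1889, -0.5692, 0.6836, 0.4568]
J5: z=[0.4353, 0.7219, -0.5379] o=[-0.4712, 0.0422, 0.1984] → [-0.1736, 0.0934, -0.0151, 0.4353, 0.7219, -0.5379]
J6: z=[-0.8780, 0.4726, -0.0763] o=[-0.4254, 0.1585, 0.3915] → [-0.2296, -0.4189, 0.0471, -0.8780, 0.4726, -0.0763]
q̇ = J⁺·V = [0.0680, 0.8610, -0.5110, -0.8290, -0.3310, -0.0620]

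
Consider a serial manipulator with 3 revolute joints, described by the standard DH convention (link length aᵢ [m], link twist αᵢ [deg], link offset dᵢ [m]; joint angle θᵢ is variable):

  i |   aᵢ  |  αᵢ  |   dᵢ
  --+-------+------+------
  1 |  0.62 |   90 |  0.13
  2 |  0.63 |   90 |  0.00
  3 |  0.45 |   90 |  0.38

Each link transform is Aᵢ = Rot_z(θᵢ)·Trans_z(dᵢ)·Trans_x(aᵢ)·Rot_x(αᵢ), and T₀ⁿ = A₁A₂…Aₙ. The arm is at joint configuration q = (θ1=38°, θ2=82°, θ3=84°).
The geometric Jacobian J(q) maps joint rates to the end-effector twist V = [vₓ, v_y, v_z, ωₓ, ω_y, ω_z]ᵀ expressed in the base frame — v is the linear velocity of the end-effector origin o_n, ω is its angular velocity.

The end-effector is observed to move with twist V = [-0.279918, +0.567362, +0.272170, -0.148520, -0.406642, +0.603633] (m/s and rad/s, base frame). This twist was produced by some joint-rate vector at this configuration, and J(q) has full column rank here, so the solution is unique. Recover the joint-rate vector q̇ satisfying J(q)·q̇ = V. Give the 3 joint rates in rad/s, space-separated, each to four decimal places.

0.5520 0.2290 -0.3710

o_n = [1.1349, 0.3187, 0.7476]
J₁: ẑ×o_n = [-0.3187, 1.1349, 0.0000], ω = ẑ
J2: z=[0.6157, -0.7880, 0.0000] o=[0.4886, 0.3817, 0.1300] → [-0.4866, -0.3802, 0.4705, 0.6157, -0.7880, 0.0000]
J3: z=[0.7803, 0.6097, -0.1392] o=[0.5577, 0.4357, 0.7539] → [-0.0201, -0.0754, -0.4432, 0.7803, 0.6097, -0.1392]
q̇ = J⁺·V = [0.5520, 0.2290, -0.3710]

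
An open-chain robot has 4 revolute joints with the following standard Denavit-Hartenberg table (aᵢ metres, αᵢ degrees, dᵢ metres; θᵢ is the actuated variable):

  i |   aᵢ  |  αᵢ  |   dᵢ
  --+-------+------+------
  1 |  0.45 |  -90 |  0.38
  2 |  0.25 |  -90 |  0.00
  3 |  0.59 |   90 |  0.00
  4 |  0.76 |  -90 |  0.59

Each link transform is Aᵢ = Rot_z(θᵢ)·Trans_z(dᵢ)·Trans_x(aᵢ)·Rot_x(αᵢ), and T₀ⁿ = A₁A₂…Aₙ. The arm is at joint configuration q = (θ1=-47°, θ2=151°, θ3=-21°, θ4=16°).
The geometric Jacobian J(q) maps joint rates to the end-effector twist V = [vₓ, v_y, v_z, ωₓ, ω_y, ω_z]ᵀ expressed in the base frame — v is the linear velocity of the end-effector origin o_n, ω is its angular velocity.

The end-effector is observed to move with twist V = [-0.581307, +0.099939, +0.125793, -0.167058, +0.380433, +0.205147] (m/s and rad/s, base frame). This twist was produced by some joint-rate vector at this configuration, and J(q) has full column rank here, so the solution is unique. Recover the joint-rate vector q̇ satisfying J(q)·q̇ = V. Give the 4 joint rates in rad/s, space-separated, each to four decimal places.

-0.1320 0.6050 0.4850 -0.5010

o_n = [0.2282, 1.2568, -0.0532]
J₁: ẑ×o_n = [-1.2568, 0.2282, 0.0000], ω = ẑ
J2: z=[0.7314, 0.6820, 0.0000] o=[0.3069, -0.3291, 0.3800] → [-0.2954, 0.3168, 1.2136, 0.7314, 0.6820, 0.0000]
J3: z=[-0.3306, 0.3546, 0.8746] o=[0.1578, -0.1692, 0.2588] → [-1.3579, -0.0416, -0.4965, -0.3306, 0.3546, 0.8746]
J4: z=[0.8965, 0.4075, 0.1737] o=[-0.0161, 0.3273, -0.0082] → [-0.1798, 0.0827, 0.7338, 0.8965, 0.4075, 0.1737]
q̇ = J⁺·V = [-0.1320, 0.6050, 0.4850, -0.5010]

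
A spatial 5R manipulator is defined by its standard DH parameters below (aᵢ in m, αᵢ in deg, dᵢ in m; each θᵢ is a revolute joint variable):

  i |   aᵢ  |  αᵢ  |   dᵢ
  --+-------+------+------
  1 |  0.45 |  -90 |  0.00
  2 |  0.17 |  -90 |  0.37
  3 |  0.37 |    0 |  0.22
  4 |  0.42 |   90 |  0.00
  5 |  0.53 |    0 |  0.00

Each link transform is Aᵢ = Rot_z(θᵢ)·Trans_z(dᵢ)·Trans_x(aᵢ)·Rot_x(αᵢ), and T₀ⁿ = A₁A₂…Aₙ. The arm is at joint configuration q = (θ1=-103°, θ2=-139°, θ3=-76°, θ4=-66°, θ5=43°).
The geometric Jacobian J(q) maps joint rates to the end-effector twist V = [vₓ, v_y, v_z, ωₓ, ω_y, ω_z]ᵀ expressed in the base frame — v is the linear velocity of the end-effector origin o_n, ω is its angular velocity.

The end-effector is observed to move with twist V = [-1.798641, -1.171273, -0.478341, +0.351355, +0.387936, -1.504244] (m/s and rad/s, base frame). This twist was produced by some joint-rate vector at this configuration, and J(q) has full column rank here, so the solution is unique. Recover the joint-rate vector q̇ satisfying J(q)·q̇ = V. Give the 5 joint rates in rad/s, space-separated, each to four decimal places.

o_n = [0.9438, -1.3632, 0.1916]
J₁: ẑ×o_n = [1.3632, 0.9438, -0.0000], ω = ẑ
J2: z=[0.9744, -0.2250, 0.0000] o=[-0.1012, -0.4385, 0.0000] → [-0.0431, -0.1867, -0.6659, 0.9744, -0.2250, 0.0000]
J3: z=[-0.1476, -0.6392, 0.7547] o=[0.2882, -0.3967, 0.1115] → [0.6782, 0.5066, 0.5617, -0.1476, -0.6392, 0.7547]
J4: z=[-0.1476, -0.6392, 0.7547] o=[0.6207, -0.5523, 0.3363] → [0.7045, 0.2225, 0.3262, -0.1476, -0.6392, 0.7547]
J5: z=[-0.8723, -0.2755, -0.4039] o=[0.8164, -0.8538, 0.1192] → [-0.2257, 0.0117, 0.4794, -0.8723, -0.2755, -0.4039]
q̇ = J⁺·V = [-0.9250, 0.3000, -0.2780, -0.4590, 0.0570]

-0.9250 0.3000 -0.2780 -0.4590 0.0570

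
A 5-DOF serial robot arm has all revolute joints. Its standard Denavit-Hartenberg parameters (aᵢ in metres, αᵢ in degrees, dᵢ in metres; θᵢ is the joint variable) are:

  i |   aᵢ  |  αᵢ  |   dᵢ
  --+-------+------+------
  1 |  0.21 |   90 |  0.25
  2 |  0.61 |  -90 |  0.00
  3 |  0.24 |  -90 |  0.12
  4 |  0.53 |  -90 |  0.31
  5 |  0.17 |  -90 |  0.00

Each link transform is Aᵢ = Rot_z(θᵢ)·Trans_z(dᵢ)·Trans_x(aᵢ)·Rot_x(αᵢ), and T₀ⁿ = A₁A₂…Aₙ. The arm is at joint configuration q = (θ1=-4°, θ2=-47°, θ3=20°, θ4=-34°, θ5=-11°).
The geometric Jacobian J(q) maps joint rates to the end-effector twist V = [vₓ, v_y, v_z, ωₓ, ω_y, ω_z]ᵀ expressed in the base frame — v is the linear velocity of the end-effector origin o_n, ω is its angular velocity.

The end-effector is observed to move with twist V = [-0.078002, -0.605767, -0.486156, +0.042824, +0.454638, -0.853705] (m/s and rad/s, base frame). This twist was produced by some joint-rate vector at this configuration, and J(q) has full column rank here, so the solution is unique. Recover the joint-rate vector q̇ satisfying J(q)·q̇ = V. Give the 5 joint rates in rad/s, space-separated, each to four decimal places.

o_n = [1.4814, 0.4993, -0.3249]
J₁: ẑ×o_n = [-0.4993, 1.4814, 0.0000], ω = ẑ
J2: z=[-0.0698, -0.9976, 0.0000] o=[0.2095, -0.0146, 0.2500] → [0.5735, -0.0401, 1.2330, -0.0698, -0.9976, 0.0000]
J3: z=[0.7296, -0.0510, 0.6820] o=[0.6245, -0.0437, -0.1961] → [-0.3638, 0.6783, 0.4399, 0.7296, -0.0510, 0.6820]
J4: z=[-0.1671, 0.9537, 0.2501] o=[0.8712, 0.0214, -0.2792] → [-0.1631, 0.1450, -0.6618, -0.1671, 0.9537, 0.2501]
J5: z=[-0.2340, 0.2081, -0.9497] o=[1.3270, 0.4322, -0.3015] → [0.0590, -0.1521, -0.0479, -0.2340, 0.2081, -0.9497]
q̇ = J⁺·V = [-0.4170, -0.5110, 0.1380, -0.1630, 0.5160]

-0.4170 -0.5110 0.1380 -0.1630 0.5160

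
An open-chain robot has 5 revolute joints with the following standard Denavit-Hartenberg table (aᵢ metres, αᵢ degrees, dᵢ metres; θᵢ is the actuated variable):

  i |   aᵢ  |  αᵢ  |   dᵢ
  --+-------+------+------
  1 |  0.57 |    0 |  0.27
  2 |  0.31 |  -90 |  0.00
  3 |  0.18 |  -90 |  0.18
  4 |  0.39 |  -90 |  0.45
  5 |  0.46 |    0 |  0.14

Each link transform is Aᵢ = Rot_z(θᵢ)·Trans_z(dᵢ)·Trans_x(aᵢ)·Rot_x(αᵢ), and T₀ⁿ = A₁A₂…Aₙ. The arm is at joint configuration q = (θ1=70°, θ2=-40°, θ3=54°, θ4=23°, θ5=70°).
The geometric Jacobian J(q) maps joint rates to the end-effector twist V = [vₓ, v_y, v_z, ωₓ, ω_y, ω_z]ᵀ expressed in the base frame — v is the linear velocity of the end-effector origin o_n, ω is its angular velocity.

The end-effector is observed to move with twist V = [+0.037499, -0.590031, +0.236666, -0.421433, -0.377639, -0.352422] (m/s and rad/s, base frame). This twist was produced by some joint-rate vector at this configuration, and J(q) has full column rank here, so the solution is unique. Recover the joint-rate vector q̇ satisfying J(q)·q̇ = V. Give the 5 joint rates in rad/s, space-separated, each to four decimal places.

-0.5480 0.2840 0.4820 0.5000 0.6500

o_n = [0.8526, 0.7274, -0.2494]
J₁: ẑ×o_n = [-0.7274, 0.8526, 0.0000], ω = ẑ
J2: z=[0.0000, 0.0000, 1.0000] o=[0.1950, 0.5356, 0.2700] → [-0.1918, 0.6576, 0.0000, 0.0000, 0.0000, 1.0000]
J3: z=[-0.5000, 0.8660, 0.0000] o=[0.4634, 0.6906, 0.2700] → [-0.4498, -0.2597, -0.3554, -0.5000, 0.8660, 0.0000]
J4: z=[-0.7006, -0.4045, -0.5878] o=[0.4650, 0.8994, 0.1244] → [0.0501, -0.4897, 0.2773, -0.7006, -0.4045, -0.5878]
J5: z=[0.2614, -0.9120, 0.3161] o=[0.4087, 0.6909, -0.4306] → [-0.1768, 0.0930, 0.4144, 0.2614, -0.9120, 0.3161]
q̇ = J⁺·V = [-0.5480, 0.2840, 0.4820, 0.5000, 0.6500]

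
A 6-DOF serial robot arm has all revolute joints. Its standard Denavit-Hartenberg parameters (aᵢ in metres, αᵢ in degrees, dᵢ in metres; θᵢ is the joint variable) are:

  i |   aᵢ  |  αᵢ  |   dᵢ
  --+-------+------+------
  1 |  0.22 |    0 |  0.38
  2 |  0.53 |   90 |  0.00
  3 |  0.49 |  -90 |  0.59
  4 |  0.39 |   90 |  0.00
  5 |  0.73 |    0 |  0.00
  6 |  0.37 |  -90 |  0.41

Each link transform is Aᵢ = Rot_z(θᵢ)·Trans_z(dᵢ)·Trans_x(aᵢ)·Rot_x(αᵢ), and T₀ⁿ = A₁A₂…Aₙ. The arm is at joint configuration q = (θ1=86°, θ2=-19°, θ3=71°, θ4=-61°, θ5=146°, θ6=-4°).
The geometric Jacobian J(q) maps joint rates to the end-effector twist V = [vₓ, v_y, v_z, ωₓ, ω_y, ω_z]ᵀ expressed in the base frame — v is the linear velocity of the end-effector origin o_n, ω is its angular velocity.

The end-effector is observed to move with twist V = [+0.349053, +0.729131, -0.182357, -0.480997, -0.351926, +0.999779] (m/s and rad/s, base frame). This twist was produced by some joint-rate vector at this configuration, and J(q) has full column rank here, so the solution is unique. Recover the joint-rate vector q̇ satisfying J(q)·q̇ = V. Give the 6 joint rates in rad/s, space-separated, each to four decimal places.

o_n = [0.2910, -0.0155, 0.4790]
J₁: ẑ×o_n = [0.0155, 0.2910, -0.0000], ω = ẑ
J2: z=[0.0000, 0.0000, 1.0000] o=[0.0153, 0.2195, 0.3800] → [0.2349, 0.2757, -0.0000, 0.0000, 0.0000, 1.0000]
J3: z=[0.9205, -0.3907, 0.0000] o=[0.2224, 0.7073, 0.3800] → [-0.0387, -0.0911, -0.6386, 0.9205, -0.3907, 0.0000]
J4: z=[-0.3694, -0.8704, 0.3256] o=[0.8279, 0.6236, 0.8433] → [0.5251, -0.3094, -0.2311, -0.3694, -0.8704, 0.3256]
J5: z=[0.3350, -0.4515, -0.8270] o=[1.1659, 0.5470, 1.0221] → [-0.2200, 0.9054, -0.5835, 0.3350, -0.4515, -0.8270]
J6: z=[0.3350, -0.4515, -0.8270] o=[0.4905, 0.3106, 0.8776] → [-0.0897, 0.2985, -0.1993, 0.3350, -0.4515, -0.8270]
q̇ = J⁺·V = [0.1690, 0.8830, -0.4250, 0.4670, 0.7720, -0.5250]

0.1690 0.8830 -0.4250 0.4670 0.7720 -0.5250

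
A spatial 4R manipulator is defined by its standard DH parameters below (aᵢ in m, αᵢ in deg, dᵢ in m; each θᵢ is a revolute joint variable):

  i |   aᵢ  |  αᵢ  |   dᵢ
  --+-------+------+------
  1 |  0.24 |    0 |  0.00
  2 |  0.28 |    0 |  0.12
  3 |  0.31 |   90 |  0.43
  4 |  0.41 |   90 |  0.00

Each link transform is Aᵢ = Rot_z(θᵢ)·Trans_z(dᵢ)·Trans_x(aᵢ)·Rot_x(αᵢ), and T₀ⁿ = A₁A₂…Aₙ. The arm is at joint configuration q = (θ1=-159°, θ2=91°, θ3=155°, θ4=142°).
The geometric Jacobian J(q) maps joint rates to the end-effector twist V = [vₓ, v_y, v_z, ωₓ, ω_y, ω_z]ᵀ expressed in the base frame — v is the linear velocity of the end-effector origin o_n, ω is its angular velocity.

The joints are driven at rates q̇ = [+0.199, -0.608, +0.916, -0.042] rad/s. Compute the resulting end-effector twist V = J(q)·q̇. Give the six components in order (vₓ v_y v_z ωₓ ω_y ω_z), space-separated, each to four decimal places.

-0.0819 -0.0772 0.0136 -0.0419 0.0022 0.5070

o_n = [-0.1199, -0.3587, 0.8024]
J₁: ẑ×o_n = [0.3587, -0.1199, 0.0000], ω = ẑ
J2: z=[0.0000, 0.0000, 1.0000] o=[-0.2241, -0.0860, 0.0000] → [0.2727, 0.1042, -0.0000, 0.0000, 0.0000, 1.0000]
J3: z=[0.0000, 0.0000, 1.0000] o=[-0.1192, -0.3456, 0.1200] → [0.0131, -0.0007, 0.0000, 0.0000, 0.0000, 1.0000]
J4: z=[0.9986, -0.0523, 0.0000] o=[-0.1029, -0.0360, 0.5500] → [-0.0132, -0.2521, -0.3231, 0.9986, -0.0523, 0.0000]
V = J·q̇ = [-0.0819, -0.0772, 0.0136, -0.0419, 0.0022, 0.5070]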